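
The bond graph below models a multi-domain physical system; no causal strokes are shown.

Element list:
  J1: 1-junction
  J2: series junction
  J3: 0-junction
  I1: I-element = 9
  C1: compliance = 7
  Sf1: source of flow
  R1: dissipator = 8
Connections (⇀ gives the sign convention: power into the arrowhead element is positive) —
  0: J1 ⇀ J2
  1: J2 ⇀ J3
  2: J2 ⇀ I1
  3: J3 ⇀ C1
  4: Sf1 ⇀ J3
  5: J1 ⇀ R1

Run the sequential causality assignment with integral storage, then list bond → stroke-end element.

#0 |J2
#1 |J2
#2 |I1
#3 |J3
#4 |Sf1
#5 |J1

#4 stroke at Sf1  (Sf1 fixes flow; stroke at Sf1)
#2 stroke at I1  (I1 integral (f out))
#0 stroke at J2  (J2 flow already set via bond 2)
#1 stroke at J2  (1-jn J2 has f-setter on 2)
#3 stroke at J3  (J3 needs exactly one e-in)
#5 stroke at J1  (common-f at J1 fixed by 0)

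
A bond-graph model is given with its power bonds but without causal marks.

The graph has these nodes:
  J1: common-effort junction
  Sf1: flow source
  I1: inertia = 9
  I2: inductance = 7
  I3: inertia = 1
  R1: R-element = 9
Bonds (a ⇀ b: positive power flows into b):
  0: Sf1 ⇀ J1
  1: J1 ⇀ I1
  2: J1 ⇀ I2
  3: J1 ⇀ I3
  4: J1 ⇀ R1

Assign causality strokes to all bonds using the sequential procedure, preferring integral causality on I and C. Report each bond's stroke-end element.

β0 |Sf1  (source Sf1 imposes f)
β1 |I1  (I1: I, integral causality)
β2 |I2  (I2 integral (f out))
β3 |I3  (I3 outputs flow p/I3)
β4 |J1  (closing 0-jn rule on J1)

β0 |Sf1
β1 |I1
β2 |I2
β3 |I3
β4 |J1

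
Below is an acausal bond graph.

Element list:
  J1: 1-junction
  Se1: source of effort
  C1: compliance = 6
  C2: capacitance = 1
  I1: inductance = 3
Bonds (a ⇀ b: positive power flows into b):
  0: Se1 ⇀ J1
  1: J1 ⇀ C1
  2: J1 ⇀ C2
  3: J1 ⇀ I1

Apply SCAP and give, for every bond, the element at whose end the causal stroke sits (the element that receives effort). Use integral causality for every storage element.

b0 →J1
b1 →J1
b2 →J1
b3 →I1

b0 |J1  (source Se1 imposes e)
b1 |J1  (C1: C, integral causality)
b2 |J1  (C2 outputs effort q/C2)
b3 |I1  (only one flow-in slot at J1)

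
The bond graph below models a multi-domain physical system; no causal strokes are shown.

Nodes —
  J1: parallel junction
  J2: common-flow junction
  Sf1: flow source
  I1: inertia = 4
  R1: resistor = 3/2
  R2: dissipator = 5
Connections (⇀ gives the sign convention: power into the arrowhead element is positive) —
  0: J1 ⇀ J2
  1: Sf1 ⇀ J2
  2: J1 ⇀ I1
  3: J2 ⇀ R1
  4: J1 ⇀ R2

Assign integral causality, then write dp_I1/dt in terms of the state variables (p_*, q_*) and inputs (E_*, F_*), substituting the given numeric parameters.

b1 |Sf1  (Sf1 fixes flow; stroke at Sf1)
b0 |J2  (1-jn J2 has f-setter on 1)
b3 |J2  (common-f at J2 fixed by 1)
b2 |I1  (I1 integral (f out))
b4 |J1  (J1 needs exactly one e-in)

dp_I1/dt = -5*F_Sf1 - 5*p_I1/4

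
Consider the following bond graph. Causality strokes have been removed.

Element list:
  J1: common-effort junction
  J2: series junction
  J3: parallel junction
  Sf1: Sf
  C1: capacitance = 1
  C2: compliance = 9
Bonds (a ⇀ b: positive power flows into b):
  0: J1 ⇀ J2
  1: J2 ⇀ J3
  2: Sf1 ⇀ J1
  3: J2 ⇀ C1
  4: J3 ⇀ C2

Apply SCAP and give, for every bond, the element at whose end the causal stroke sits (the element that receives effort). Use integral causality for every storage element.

β0 stroke at J1
β1 stroke at J2
β2 stroke at Sf1
β3 stroke at J2
β4 stroke at J3

b2 stroke at Sf1  (Sf1: flow source, stroke at near end)
b0 stroke at J1  (only one effort-in slot at J1)
b1 stroke at J2  (common-f at J2 fixed by 0)
b3 stroke at J2  (common-f at J2 fixed by 0)
b4 stroke at J3  (only one effort-in slot at J3)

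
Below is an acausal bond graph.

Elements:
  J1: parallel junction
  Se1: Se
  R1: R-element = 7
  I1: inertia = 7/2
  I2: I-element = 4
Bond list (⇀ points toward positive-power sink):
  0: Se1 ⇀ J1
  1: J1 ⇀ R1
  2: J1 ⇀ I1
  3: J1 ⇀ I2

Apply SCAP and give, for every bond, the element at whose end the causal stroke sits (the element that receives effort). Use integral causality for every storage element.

β0 →J1
β1 →R1
β2 →I1
β3 →I2

#0 stroke→J1  (Se1 (Se) sets effort on bond)
#1 stroke→R1  (0-jn J1 has e-setter on 0)
#2 stroke→I1  (0-jn J1 has e-setter on 0)
#3 stroke→I2  (common-e at J1 fixed by 0)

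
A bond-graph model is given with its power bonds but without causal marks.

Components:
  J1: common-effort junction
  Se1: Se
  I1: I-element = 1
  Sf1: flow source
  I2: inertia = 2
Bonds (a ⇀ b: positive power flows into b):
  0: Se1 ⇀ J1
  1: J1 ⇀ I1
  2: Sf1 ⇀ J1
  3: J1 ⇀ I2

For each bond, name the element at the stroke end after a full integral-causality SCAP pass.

bond 0 stroke at J1
bond 1 stroke at I1
bond 2 stroke at Sf1
bond 3 stroke at I2

β0 stroke at J1  (Se1 fixes effort; stroke away)
β2 stroke at Sf1  (Sf1 (Sf) sets flow on bond)
β1 stroke at I1  (0-jn J1 has e-setter on 0)
β3 stroke at I2  (J1 effort already set via bond 0)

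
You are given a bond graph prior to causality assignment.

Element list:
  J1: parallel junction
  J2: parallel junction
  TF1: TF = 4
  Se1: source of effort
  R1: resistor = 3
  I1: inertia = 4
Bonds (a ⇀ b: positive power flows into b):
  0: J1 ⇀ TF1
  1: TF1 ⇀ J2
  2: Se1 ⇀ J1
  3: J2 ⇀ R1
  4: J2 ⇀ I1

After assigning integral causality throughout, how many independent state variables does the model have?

β2 |J1  (source Se1 imposes e)
β0 |TF1  (common-e at J1 fixed by 2)
β1 |J2  (TF TF1: opposite of bond 0)
β3 |R1  (J2: bond 1 brought effort, rest push out)
β4 |I1  (J2 effort already set via bond 1)

1  (I1 all integral)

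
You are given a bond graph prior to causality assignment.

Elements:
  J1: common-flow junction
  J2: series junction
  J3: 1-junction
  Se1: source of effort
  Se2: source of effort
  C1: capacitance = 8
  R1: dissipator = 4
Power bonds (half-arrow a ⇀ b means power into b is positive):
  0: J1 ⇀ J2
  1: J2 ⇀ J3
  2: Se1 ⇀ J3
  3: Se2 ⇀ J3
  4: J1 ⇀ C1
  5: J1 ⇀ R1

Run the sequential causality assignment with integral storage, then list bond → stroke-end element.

bond 0 stroke at J1
bond 1 stroke at J2
bond 2 stroke at J3
bond 3 stroke at J3
bond 4 stroke at J1
bond 5 stroke at R1

#2 →J3  (Se1 (Se) sets effort on bond)
#3 →J3  (source Se2 imposes e)
#1 →J2  (only one flow-in slot at J3)
#0 →J1  (J2 needs exactly one f-in)
#4 →J1  (C1 outputs effort q/C1)
#5 →R1  (J1 needs exactly one f-in)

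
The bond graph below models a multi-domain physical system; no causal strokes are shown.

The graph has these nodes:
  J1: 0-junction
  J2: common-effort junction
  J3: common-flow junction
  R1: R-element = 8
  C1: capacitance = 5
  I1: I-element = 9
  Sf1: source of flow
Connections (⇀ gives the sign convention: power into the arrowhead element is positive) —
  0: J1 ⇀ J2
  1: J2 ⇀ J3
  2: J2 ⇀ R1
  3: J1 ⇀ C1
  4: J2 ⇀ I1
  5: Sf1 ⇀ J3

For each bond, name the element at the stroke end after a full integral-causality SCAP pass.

#5 stroke at Sf1  (Sf1 (Sf) sets flow on bond)
#1 stroke at J3  (J3: bond 5 brought flow, rest push out)
#3 stroke at J1  (C1 integral (e out))
#0 stroke at J2  (J1: bond 3 brought effort, rest push out)
#2 stroke at R1  (J2: bond 0 brought effort, rest push out)
#4 stroke at I1  (0-jn J2 has e-setter on 0)

bond 0 stroke at J2
bond 1 stroke at J3
bond 2 stroke at R1
bond 3 stroke at J1
bond 4 stroke at I1
bond 5 stroke at Sf1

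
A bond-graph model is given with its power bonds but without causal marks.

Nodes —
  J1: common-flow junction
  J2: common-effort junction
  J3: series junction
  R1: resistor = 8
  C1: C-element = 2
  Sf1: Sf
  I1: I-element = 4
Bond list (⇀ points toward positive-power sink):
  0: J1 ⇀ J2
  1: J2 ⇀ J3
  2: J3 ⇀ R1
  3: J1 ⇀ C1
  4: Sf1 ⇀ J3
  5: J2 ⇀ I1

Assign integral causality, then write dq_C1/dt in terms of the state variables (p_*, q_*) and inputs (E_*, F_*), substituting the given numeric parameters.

dq_C1/dt = F_Sf1 + p_I1/4

β4 stroke→Sf1  (source Sf1 imposes f)
β1 stroke→J3  (common-f at J3 fixed by 4)
β2 stroke→J3  (common-f at J3 fixed by 4)
β3 stroke→J1  (prefer integral on C1)
β0 stroke→J2  (closing 1-jn rule on J1)
β5 stroke→I1  (J2: bond 0 brought effort, rest push out)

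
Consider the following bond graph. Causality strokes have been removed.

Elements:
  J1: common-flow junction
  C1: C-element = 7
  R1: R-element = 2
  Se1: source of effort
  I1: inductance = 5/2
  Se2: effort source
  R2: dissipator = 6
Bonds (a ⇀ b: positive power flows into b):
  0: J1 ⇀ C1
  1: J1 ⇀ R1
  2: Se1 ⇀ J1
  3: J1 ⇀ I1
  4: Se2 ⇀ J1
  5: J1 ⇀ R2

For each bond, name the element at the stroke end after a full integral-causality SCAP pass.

#0 |J1
#1 |J1
#2 |J1
#3 |I1
#4 |J1
#5 |J1

b2 |J1  (source Se1 imposes e)
b4 |J1  (Se2 (Se) sets effort on bond)
b0 |J1  (C1 outputs effort q/C1)
b3 |I1  (prefer integral on I1)
b1 |J1  (J1 flow already set via bond 3)
b5 |J1  (J1: bond 3 brought flow, rest push out)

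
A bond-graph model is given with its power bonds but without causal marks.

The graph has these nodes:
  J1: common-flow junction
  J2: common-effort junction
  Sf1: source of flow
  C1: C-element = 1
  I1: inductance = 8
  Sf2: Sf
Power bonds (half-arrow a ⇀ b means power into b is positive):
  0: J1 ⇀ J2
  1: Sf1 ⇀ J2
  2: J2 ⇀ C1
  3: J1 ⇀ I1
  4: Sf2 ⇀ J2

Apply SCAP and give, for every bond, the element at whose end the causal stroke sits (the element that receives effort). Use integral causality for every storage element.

β1 stroke→Sf1  (Sf1: flow source, stroke at near end)
β4 stroke→Sf2  (source Sf2 imposes f)
β2 stroke→J2  (C1 integral (e out))
β0 stroke→J1  (J2 effort already set via bond 2)
β3 stroke→I1  (J1: last free bond brings flow in)

bond 0 stroke at J1
bond 1 stroke at Sf1
bond 2 stroke at J2
bond 3 stroke at I1
bond 4 stroke at Sf2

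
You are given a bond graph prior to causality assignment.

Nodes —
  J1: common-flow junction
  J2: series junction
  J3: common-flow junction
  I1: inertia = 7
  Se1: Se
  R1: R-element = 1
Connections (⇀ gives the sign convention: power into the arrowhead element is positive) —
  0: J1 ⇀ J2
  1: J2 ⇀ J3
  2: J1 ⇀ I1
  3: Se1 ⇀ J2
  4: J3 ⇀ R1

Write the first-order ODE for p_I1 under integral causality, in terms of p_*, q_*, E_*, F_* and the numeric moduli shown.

#3 |J2  (Se1 fixes effort; stroke away)
#2 |I1  (I1 integral (f out))
#0 |J1  (1-jn J1 has f-setter on 2)
#1 |J2  (J2: bond 0 brought flow, rest push out)
#4 |J3  (J3 flow already set via bond 1)

dp_I1/dt = E_Se1 - p_I1/7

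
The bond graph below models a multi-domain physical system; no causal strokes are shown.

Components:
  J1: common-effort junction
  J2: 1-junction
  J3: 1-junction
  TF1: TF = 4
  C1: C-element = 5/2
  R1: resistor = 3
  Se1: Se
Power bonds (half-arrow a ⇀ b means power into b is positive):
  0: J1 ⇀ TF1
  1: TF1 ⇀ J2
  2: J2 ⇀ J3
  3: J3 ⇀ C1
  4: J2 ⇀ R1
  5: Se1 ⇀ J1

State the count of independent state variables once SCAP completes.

1  (C1 all integral)

bond 5 stroke at J1  (Se1 (Se) sets effort on bond)
bond 0 stroke at TF1  (J1 effort already set via bond 5)
bond 1 stroke at J2  (through TF1, causality passes straight; one stroke at TF1)
bond 3 stroke at J3  (C1 integral (e out))
bond 2 stroke at J2  (closing 1-jn rule on J3)
bond 4 stroke at R1  (closing 1-jn rule on J2)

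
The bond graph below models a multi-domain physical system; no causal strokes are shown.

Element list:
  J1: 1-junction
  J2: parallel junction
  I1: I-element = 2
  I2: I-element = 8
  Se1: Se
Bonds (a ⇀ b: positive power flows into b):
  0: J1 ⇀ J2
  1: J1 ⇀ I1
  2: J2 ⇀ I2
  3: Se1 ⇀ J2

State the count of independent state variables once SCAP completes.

2  (I1, I2 all integral)

#3 |J2  (Se1 (Se) sets effort on bond)
#0 |J1  (J2 effort already set via bond 3)
#2 |I2  (J2: bond 3 brought effort, rest push out)
#1 |I1  (closing 1-jn rule on J1)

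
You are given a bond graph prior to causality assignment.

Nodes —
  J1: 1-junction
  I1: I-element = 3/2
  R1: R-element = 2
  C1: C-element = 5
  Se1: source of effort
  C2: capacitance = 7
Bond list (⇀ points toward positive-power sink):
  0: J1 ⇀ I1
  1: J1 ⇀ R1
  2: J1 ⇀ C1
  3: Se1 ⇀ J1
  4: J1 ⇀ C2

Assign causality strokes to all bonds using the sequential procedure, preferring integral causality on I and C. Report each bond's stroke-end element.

b3 →J1  (Se1: effort source, stroke at far end)
b0 →I1  (I1 integral (f out))
b1 →J1  (1-jn J1 has f-setter on 0)
b2 →J1  (J1: bond 0 brought flow, rest push out)
b4 →J1  (J1: bond 0 brought flow, rest push out)

β0 stroke at I1
β1 stroke at J1
β2 stroke at J1
β3 stroke at J1
β4 stroke at J1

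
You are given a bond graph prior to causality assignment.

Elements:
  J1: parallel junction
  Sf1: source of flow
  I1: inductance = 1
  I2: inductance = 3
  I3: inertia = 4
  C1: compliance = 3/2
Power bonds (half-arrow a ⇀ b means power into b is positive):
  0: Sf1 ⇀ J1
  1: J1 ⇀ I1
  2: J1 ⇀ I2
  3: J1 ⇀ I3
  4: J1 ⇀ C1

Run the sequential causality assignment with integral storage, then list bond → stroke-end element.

bond 0 →Sf1
bond 1 →I1
bond 2 →I2
bond 3 →I3
bond 4 →J1

b0 stroke→Sf1  (Sf1 (Sf) sets flow on bond)
b1 stroke→I1  (I1: I, integral causality)
b2 stroke→I2  (I2 integral (f out))
b3 stroke→I3  (I3 integral (f out))
b4 stroke→J1  (only one effort-in slot at J1)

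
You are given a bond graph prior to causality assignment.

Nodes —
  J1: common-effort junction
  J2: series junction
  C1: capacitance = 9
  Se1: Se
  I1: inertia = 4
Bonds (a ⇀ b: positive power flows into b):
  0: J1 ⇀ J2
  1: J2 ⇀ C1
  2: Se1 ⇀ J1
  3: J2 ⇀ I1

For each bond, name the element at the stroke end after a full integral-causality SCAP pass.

b2 stroke at J1  (Se1 (Se) sets effort on bond)
b0 stroke at J2  (J1 effort already set via bond 2)
b1 stroke at J2  (C1 integral (e out))
b3 stroke at I1  (only one flow-in slot at J2)

β0 |J2
β1 |J2
β2 |J1
β3 |I1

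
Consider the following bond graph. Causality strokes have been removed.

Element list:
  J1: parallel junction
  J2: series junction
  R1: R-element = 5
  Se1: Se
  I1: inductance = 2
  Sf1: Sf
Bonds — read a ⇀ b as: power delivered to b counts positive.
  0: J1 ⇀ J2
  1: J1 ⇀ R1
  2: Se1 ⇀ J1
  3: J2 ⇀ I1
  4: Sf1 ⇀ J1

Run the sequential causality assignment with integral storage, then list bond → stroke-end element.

b0 stroke→J2
b1 stroke→R1
b2 stroke→J1
b3 stroke→I1
b4 stroke→Sf1

bond 2 stroke→J1  (Se1 fixes effort; stroke away)
bond 4 stroke→Sf1  (Sf1 fixes flow; stroke at Sf1)
bond 0 stroke→J2  (J1 effort already set via bond 2)
bond 1 stroke→R1  (0-jn J1 has e-setter on 2)
bond 3 stroke→I1  (only one flow-in slot at J2)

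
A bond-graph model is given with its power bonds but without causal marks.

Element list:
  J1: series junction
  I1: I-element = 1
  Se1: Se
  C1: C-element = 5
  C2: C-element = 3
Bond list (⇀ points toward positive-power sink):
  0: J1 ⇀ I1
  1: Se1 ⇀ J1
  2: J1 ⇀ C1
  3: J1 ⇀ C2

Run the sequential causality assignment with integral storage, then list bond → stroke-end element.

b1 stroke at J1  (Se1 fixes effort; stroke away)
b0 stroke at I1  (I1 integral (f out))
b2 stroke at J1  (J1: bond 0 brought flow, rest push out)
b3 stroke at J1  (J1 flow already set via bond 0)

b0 stroke→I1
b1 stroke→J1
b2 stroke→J1
b3 stroke→J1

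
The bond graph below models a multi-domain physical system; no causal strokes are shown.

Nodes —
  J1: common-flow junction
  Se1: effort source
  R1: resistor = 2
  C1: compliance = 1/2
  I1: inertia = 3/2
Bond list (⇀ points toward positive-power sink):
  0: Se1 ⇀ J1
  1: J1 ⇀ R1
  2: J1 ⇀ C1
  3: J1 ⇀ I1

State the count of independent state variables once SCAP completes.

β0 →J1  (Se1 (Se) sets effort on bond)
β2 →J1  (C1 outputs effort q/C1)
β3 →I1  (I1 integral (f out))
β1 →J1  (J1: bond 3 brought flow, rest push out)

2  (C1, I1 all integral)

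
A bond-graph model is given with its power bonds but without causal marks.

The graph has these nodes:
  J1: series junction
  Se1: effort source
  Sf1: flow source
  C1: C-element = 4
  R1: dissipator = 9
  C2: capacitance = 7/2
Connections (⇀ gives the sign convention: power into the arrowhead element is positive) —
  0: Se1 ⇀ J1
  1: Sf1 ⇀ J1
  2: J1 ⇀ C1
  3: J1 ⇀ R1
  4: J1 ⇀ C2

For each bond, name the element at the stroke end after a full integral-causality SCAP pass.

b0 stroke→J1
b1 stroke→Sf1
b2 stroke→J1
b3 stroke→J1
b4 stroke→J1

β0 stroke at J1  (Se1 (Se) sets effort on bond)
β1 stroke at Sf1  (Sf1: flow source, stroke at near end)
β2 stroke at J1  (J1 flow already set via bond 1)
β3 stroke at J1  (J1: bond 1 brought flow, rest push out)
β4 stroke at J1  (1-jn J1 has f-setter on 1)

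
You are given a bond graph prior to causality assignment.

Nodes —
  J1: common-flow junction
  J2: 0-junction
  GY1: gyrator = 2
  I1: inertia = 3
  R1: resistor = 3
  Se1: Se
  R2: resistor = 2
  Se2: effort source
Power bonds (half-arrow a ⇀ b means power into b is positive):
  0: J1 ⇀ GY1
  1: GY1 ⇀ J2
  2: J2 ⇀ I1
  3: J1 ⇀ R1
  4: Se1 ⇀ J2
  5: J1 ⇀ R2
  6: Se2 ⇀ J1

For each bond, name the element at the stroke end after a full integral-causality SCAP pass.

#4 →J2  (source Se1 imposes e)
#6 →J1  (Se2 (Se) sets effort on bond)
#1 →GY1  (0-jn J2 has e-setter on 4)
#2 →I1  (J2 effort already set via bond 4)
#0 →GY1  (through GY1, causality inverts; strokes same side of GY1)
#3 →J1  (J1 flow already set via bond 0)
#5 →J1  (J1 flow already set via bond 0)

#0 →GY1
#1 →GY1
#2 →I1
#3 →J1
#4 →J2
#5 →J1
#6 →J1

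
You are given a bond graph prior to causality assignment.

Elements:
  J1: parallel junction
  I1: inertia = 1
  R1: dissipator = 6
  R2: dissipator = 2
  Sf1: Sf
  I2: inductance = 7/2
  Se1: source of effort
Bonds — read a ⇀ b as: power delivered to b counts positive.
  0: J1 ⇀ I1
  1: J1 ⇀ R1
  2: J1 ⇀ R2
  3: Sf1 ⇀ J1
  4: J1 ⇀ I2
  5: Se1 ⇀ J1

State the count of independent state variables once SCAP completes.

2  (I1, I2 all integral)

bond 3 stroke→Sf1  (source Sf1 imposes f)
bond 5 stroke→J1  (source Se1 imposes e)
bond 0 stroke→I1  (J1 effort already set via bond 5)
bond 1 stroke→R1  (common-e at J1 fixed by 5)
bond 2 stroke→R2  (common-e at J1 fixed by 5)
bond 4 stroke→I2  (J1 effort already set via bond 5)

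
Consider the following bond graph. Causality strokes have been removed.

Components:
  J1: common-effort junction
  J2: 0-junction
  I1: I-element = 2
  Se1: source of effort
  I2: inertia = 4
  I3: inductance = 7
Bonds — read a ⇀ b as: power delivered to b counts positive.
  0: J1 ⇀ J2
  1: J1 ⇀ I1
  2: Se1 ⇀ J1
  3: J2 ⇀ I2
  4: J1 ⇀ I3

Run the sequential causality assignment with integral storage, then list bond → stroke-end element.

#2 stroke→J1  (Se1 fixes effort; stroke away)
#0 stroke→J2  (0-jn J1 has e-setter on 2)
#1 stroke→I1  (J1: bond 2 brought effort, rest push out)
#4 stroke→I3  (J1: bond 2 brought effort, rest push out)
#3 stroke→I2  (common-e at J2 fixed by 0)

b0 stroke at J2
b1 stroke at I1
b2 stroke at J1
b3 stroke at I2
b4 stroke at I3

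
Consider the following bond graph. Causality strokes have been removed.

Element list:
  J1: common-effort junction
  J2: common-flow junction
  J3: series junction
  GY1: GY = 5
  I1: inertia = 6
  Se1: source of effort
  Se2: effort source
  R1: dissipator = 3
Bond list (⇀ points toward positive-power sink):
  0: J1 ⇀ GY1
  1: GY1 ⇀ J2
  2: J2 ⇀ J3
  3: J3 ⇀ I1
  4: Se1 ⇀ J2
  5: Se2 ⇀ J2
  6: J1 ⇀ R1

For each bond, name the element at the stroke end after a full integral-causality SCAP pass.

bond 4 →J2  (Se1 fixes effort; stroke away)
bond 5 →J2  (source Se2 imposes e)
bond 3 →I1  (I1 integral (f out))
bond 2 →J3  (J3: bond 3 brought flow, rest push out)
bond 1 →J2  (common-f at J2 fixed by 2)
bond 0 →J1  (GY1 both-in/both-out from 1)
bond 6 →R1  (J1 effort already set via bond 0)

b0 stroke at J1
b1 stroke at J2
b2 stroke at J3
b3 stroke at I1
b4 stroke at J2
b5 stroke at J2
b6 stroke at R1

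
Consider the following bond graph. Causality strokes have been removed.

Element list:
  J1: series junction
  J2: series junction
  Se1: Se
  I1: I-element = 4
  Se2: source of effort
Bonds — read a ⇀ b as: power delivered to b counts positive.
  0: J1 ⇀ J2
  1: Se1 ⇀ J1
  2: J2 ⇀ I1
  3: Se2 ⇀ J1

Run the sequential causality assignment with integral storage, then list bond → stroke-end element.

b0 |J2
b1 |J1
b2 |I1
b3 |J1

β1 →J1  (Se1: effort source, stroke at far end)
β3 →J1  (source Se2 imposes e)
β0 →J2  (J1 needs exactly one f-in)
β2 →I1  (J2 needs exactly one f-in)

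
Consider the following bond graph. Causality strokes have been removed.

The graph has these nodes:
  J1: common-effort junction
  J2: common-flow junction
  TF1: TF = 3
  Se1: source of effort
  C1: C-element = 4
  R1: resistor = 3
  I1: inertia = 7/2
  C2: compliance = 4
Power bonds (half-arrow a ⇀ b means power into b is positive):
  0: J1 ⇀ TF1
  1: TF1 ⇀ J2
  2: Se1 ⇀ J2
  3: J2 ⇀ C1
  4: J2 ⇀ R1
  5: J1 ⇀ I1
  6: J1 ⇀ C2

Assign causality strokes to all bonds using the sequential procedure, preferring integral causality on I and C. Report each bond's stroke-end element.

bond 2 |J2  (Se1 (Se) sets effort on bond)
bond 3 |J2  (C1 outputs effort q/C1)
bond 5 |I1  (I1 integral (f out))
bond 6 |J1  (C2 integral (e out))
bond 0 |TF1  (0-jn J1 has e-setter on 6)
bond 1 |J2  (TF TF1: opposite of bond 0)
bond 4 |R1  (closing 1-jn rule on J2)

β0 →TF1
β1 →J2
β2 →J2
β3 →J2
β4 →R1
β5 →I1
β6 →J1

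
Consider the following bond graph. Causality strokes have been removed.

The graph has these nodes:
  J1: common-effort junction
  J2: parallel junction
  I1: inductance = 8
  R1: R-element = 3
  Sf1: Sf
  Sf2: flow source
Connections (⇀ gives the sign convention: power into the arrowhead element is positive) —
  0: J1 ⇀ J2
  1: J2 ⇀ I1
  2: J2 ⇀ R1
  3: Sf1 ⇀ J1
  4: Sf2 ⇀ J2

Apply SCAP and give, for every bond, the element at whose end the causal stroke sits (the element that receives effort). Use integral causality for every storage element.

bond 0 stroke→J1
bond 1 stroke→I1
bond 2 stroke→J2
bond 3 stroke→Sf1
bond 4 stroke→Sf2

bond 3 |Sf1  (Sf1: flow source, stroke at near end)
bond 4 |Sf2  (source Sf2 imposes f)
bond 0 |J1  (J1 needs exactly one e-in)
bond 1 |I1  (I1 integral (f out))
bond 2 |J2  (J2 needs exactly one e-in)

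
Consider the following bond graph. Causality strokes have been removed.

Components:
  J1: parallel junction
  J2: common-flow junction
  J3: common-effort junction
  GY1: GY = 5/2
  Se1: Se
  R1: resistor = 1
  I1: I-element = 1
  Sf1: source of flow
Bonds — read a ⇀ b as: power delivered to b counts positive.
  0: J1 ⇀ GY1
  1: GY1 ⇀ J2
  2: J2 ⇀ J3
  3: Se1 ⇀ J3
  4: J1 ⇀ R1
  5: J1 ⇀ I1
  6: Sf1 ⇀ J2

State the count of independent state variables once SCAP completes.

β3 →J3  (source Se1 imposes e)
β6 →Sf1  (source Sf1 imposes f)
β1 →J2  (common-f at J2 fixed by 6)
β2 →J2  (J2: bond 6 brought flow, rest push out)
β0 →J1  (through GY1, causality inverts; strokes same side of GY1)
β4 →R1  (J1: bond 0 brought effort, rest push out)
β5 →I1  (J1 effort already set via bond 0)

1  (I1 all integral)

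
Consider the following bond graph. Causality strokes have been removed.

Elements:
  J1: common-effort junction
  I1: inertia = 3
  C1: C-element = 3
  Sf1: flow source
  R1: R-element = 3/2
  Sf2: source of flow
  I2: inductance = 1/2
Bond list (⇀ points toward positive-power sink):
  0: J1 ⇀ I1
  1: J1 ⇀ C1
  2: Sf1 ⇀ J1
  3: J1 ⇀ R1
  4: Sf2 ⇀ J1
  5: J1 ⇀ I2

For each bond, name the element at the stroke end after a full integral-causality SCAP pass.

β0 |I1
β1 |J1
β2 |Sf1
β3 |R1
β4 |Sf2
β5 |I2

β2 →Sf1  (Sf1 fixes flow; stroke at Sf1)
β4 →Sf2  (Sf2 fixes flow; stroke at Sf2)
β0 →I1  (prefer integral on I1)
β1 →J1  (prefer integral on C1)
β3 →R1  (0-jn J1 has e-setter on 1)
β5 →I2  (J1: bond 1 brought effort, rest push out)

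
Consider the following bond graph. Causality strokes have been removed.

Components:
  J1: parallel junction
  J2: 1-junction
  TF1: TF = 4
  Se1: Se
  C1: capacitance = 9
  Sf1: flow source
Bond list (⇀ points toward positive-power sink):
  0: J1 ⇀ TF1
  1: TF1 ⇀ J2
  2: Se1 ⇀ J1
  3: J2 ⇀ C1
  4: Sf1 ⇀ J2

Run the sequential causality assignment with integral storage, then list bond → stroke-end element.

β2 stroke at J1  (Se1: effort source, stroke at far end)
β4 stroke at Sf1  (Sf1 (Sf) sets flow on bond)
β0 stroke at TF1  (J1 effort already set via bond 2)
β1 stroke at J2  (J2: bond 4 brought flow, rest push out)
β3 stroke at J2  (J2: bond 4 brought flow, rest push out)

b0 stroke→TF1
b1 stroke→J2
b2 stroke→J1
b3 stroke→J2
b4 stroke→Sf1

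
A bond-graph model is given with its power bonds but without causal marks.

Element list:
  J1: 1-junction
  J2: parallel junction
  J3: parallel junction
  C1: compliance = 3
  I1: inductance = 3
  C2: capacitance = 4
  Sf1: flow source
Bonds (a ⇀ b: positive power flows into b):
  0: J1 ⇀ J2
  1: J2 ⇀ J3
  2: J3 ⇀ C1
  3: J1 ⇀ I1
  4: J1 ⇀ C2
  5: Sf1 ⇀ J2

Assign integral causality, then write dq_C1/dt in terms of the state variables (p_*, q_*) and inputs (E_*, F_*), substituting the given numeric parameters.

dq_C1/dt = F_Sf1 + p_I1/3

β5 stroke→Sf1  (Sf1 fixes flow; stroke at Sf1)
β2 stroke→J3  (C1 outputs effort q/C1)
β1 stroke→J2  (J3: bond 2 brought effort, rest push out)
β0 stroke→J1  (J2: bond 1 brought effort, rest push out)
β3 stroke→I1  (I1 integral (f out))
β4 stroke→J1  (J1 flow already set via bond 3)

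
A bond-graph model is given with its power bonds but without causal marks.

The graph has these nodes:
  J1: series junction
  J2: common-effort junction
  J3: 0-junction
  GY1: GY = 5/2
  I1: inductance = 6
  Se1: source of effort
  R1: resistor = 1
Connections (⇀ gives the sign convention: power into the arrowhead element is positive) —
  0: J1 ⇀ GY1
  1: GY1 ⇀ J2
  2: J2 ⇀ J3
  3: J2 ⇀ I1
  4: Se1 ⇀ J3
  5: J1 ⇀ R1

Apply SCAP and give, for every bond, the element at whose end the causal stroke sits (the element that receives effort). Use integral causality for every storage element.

#0 stroke at GY1
#1 stroke at GY1
#2 stroke at J2
#3 stroke at I1
#4 stroke at J3
#5 stroke at J1

β4 stroke at J3  (source Se1 imposes e)
β2 stroke at J2  (0-jn J3 has e-setter on 4)
β1 stroke at GY1  (J2: bond 2 brought effort, rest push out)
β3 stroke at I1  (common-e at J2 fixed by 2)
β0 stroke at GY1  (GY1: gyrator matches bond 1)
β5 stroke at J1  (J1: bond 0 brought flow, rest push out)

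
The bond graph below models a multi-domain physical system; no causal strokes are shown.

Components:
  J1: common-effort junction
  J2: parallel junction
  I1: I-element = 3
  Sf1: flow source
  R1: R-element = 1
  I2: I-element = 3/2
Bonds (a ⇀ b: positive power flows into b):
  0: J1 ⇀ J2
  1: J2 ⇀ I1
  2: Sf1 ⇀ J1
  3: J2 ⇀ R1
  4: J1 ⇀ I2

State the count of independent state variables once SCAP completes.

#2 |Sf1  (source Sf1 imposes f)
#1 |I1  (I1 outputs flow p/I1)
#4 |I2  (I2 outputs flow p/I2)
#0 |J1  (J1 needs exactly one e-in)
#3 |J2  (closing 0-jn rule on J2)

2  (I1, I2 all integral)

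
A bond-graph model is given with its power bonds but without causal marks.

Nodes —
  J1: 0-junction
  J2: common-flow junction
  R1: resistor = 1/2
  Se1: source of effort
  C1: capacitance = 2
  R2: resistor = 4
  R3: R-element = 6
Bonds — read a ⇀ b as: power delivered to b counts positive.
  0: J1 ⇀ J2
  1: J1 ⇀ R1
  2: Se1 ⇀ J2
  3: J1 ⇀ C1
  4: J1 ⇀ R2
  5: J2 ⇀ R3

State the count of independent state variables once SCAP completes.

#2 →J2  (Se1: effort source, stroke at far end)
#3 →J1  (C1 integral (e out))
#0 →J2  (J1 effort already set via bond 3)
#1 →R1  (J1: bond 3 brought effort, rest push out)
#4 →R2  (J1: bond 3 brought effort, rest push out)
#5 →R3  (only one flow-in slot at J2)

1  (C1 all integral)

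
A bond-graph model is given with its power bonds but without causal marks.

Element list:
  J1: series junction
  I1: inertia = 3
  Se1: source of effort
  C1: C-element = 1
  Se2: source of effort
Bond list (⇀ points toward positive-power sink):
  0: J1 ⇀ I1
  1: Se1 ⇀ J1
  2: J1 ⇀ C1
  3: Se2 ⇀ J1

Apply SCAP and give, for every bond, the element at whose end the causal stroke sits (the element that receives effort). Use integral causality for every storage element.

bond 1 |J1  (source Se1 imposes e)
bond 3 |J1  (Se2 fixes effort; stroke away)
bond 0 |I1  (prefer integral on I1)
bond 2 |J1  (common-f at J1 fixed by 0)

#0 |I1
#1 |J1
#2 |J1
#3 |J1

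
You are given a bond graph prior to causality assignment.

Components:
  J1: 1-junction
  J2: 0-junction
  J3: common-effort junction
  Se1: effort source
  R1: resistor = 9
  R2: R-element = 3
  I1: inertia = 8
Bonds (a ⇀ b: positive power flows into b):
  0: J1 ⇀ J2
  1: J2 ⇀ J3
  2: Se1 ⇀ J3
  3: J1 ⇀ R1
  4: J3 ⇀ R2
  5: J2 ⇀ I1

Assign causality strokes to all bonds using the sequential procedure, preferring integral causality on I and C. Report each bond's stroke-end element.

bond 0 stroke→J1
bond 1 stroke→J2
bond 2 stroke→J3
bond 3 stroke→R1
bond 4 stroke→R2
bond 5 stroke→I1

bond 2 stroke at J3  (Se1 fixes effort; stroke away)
bond 1 stroke at J2  (0-jn J3 has e-setter on 2)
bond 4 stroke at R2  (0-jn J3 has e-setter on 2)
bond 0 stroke at J1  (J2: bond 1 brought effort, rest push out)
bond 5 stroke at I1  (0-jn J2 has e-setter on 1)
bond 3 stroke at R1  (only one flow-in slot at J1)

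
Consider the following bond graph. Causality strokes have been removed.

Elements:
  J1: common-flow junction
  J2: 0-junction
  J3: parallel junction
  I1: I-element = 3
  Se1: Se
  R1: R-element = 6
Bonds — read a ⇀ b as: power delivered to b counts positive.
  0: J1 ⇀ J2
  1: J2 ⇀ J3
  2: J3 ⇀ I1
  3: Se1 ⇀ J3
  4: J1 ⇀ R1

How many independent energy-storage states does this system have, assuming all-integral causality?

b3 stroke→J3  (Se1 fixes effort; stroke away)
b1 stroke→J2  (common-e at J3 fixed by 3)
b2 stroke→I1  (0-jn J3 has e-setter on 3)
b0 stroke→J1  (J2 effort already set via bond 1)
b4 stroke→R1  (J1 needs exactly one f-in)

1  (I1 all integral)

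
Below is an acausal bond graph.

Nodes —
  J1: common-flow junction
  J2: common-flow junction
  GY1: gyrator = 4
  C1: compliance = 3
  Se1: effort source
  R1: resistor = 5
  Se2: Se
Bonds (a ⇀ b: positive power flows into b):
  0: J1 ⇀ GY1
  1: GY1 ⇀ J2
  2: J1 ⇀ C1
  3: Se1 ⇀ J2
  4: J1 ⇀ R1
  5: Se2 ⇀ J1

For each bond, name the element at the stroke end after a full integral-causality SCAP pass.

b0 stroke→GY1
b1 stroke→GY1
b2 stroke→J1
b3 stroke→J2
b4 stroke→J1
b5 stroke→J1

bond 3 |J2  (Se1 (Se) sets effort on bond)
bond 5 |J1  (Se2 (Se) sets effort on bond)
bond 1 |GY1  (closing 1-jn rule on J2)
bond 0 |GY1  (GY1: gyrator matches bond 1)
bond 2 |J1  (1-jn J1 has f-setter on 0)
bond 4 |J1  (1-jn J1 has f-setter on 0)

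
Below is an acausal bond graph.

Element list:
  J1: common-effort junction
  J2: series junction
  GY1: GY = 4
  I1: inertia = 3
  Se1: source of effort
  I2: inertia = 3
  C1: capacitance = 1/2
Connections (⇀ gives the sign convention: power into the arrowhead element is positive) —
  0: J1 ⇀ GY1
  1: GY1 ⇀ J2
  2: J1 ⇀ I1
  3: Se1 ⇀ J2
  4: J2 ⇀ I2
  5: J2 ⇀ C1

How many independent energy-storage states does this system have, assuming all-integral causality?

#3 →J2  (Se1 fixes effort; stroke away)
#2 →I1  (prefer integral on I1)
#0 →J1  (only one effort-in slot at J1)
#1 →J2  (GY GY1: same side as bond 0)
#4 →I2  (I2 integral (f out))
#5 →J2  (J2 flow already set via bond 4)

3  (C1, I1, I2 all integral)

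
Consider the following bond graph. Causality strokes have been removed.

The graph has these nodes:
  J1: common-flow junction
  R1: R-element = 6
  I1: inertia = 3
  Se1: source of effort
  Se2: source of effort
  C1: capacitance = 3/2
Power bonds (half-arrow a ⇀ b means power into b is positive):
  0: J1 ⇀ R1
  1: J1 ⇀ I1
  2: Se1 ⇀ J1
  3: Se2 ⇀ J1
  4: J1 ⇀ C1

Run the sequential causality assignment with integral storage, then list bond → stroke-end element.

b2 stroke→J1  (Se1 (Se) sets effort on bond)
b3 stroke→J1  (source Se2 imposes e)
b1 stroke→I1  (prefer integral on I1)
b0 stroke→J1  (J1 flow already set via bond 1)
b4 stroke→J1  (common-f at J1 fixed by 1)

b0 |J1
b1 |I1
b2 |J1
b3 |J1
b4 |J1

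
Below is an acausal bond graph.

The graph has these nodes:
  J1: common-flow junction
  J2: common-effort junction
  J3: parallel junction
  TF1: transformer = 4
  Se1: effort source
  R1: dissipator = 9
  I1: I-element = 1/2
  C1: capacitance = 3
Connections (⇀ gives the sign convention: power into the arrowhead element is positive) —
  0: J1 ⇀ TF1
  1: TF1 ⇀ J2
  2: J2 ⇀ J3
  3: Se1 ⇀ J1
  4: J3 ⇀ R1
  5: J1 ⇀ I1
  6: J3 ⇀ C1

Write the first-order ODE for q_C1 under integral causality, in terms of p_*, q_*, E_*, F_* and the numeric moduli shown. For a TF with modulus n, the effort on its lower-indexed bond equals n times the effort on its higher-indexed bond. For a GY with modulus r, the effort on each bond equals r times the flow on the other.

dq_C1/dt = 8*p_I1 - q_C1/27

b3 |J1  (source Se1 imposes e)
b5 |I1  (I1 integral (f out))
b0 |J1  (1-jn J1 has f-setter on 5)
b1 |TF1  (TF1: transformer flips bond 0)
b2 |J2  (closing 0-jn rule on J2)
b6 |J3  (C1 integral (e out))
b4 |R1  (J3: bond 6 brought effort, rest push out)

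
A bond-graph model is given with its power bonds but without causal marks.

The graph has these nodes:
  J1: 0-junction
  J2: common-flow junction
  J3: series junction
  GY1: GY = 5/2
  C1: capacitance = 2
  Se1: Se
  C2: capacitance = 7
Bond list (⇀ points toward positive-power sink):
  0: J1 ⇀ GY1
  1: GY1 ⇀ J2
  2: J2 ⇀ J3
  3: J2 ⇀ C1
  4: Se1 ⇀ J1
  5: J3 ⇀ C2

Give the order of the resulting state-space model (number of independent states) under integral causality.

b4 stroke→J1  (source Se1 imposes e)
b0 stroke→GY1  (J1 effort already set via bond 4)
b1 stroke→GY1  (GY1 both-in/both-out from 0)
b2 stroke→J2  (J2: bond 1 brought flow, rest push out)
b3 stroke→J2  (1-jn J2 has f-setter on 1)
b5 stroke→J3  (J3: bond 2 brought flow, rest push out)

2  (C1, C2 all integral)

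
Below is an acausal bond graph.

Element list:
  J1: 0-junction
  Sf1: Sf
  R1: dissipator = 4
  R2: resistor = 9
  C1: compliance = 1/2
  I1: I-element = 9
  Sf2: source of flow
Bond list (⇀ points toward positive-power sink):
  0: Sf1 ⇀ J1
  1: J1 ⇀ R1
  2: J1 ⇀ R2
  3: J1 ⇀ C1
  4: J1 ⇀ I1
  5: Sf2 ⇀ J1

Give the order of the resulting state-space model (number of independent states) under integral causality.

bond 0 stroke at Sf1  (Sf1 fixes flow; stroke at Sf1)
bond 5 stroke at Sf2  (Sf2: flow source, stroke at near end)
bond 3 stroke at J1  (C1: C, integral causality)
bond 1 stroke at R1  (J1 effort already set via bond 3)
bond 2 stroke at R2  (J1 effort already set via bond 3)
bond 4 stroke at I1  (common-e at J1 fixed by 3)

2  (C1, I1 all integral)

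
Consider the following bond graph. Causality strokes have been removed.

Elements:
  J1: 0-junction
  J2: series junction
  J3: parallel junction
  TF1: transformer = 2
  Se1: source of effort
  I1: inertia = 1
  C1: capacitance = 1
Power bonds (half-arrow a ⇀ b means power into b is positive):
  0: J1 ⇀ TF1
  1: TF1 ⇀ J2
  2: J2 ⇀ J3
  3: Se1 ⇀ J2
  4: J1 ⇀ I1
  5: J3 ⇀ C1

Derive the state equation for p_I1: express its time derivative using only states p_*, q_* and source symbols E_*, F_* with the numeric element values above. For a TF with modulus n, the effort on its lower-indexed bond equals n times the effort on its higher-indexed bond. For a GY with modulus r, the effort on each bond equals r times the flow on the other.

β3 |J2  (Se1: effort source, stroke at far end)
β4 |I1  (I1: I, integral causality)
β0 |J1  (closing 0-jn rule on J1)
β1 |TF1  (TF1 one-in-one-out from 0)
β2 |J2  (J2: bond 1 brought flow, rest push out)
β5 |J3  (closing 0-jn rule on J3)

dp_I1/dt = -2*E_Se1 + 2*q_C1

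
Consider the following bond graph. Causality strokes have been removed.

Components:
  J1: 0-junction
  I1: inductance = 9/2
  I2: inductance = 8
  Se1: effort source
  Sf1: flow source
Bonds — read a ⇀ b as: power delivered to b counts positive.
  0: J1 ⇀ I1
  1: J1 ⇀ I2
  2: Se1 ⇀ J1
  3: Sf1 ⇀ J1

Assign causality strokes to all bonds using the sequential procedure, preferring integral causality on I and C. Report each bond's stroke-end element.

β2 stroke at J1  (source Se1 imposes e)
β3 stroke at Sf1  (Sf1 fixes flow; stroke at Sf1)
β0 stroke at I1  (J1: bond 2 brought effort, rest push out)
β1 stroke at I2  (common-e at J1 fixed by 2)

β0 |I1
β1 |I2
β2 |J1
β3 |Sf1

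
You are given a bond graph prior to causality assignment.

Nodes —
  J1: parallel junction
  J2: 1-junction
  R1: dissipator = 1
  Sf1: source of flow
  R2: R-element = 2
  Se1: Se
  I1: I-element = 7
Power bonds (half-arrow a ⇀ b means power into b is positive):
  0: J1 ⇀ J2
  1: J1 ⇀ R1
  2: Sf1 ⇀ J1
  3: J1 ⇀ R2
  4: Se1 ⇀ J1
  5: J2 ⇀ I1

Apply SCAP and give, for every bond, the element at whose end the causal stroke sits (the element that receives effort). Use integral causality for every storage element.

β0 |J2
β1 |R1
β2 |Sf1
β3 |R2
β4 |J1
β5 |I1

β2 stroke→Sf1  (source Sf1 imposes f)
β4 stroke→J1  (Se1 fixes effort; stroke away)
β0 stroke→J2  (common-e at J1 fixed by 4)
β1 stroke→R1  (J1 effort already set via bond 4)
β3 stroke→R2  (0-jn J1 has e-setter on 4)
β5 stroke→I1  (J2 needs exactly one f-in)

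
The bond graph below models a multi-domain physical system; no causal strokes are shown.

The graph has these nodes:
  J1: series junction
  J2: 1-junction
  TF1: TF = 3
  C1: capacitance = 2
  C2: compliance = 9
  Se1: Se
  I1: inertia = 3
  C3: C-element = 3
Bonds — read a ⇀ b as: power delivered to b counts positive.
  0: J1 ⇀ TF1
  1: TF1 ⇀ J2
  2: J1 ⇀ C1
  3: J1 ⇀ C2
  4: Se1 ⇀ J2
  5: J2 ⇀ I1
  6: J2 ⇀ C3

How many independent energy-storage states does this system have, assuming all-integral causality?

b4 →J2  (Se1 fixes effort; stroke away)
b2 →J1  (C1 integral (e out))
b3 →J1  (C2 outputs effort q/C2)
b0 →TF1  (only one flow-in slot at J1)
b1 →J2  (TF1: transformer flips bond 0)
b5 →I1  (prefer integral on I1)
b6 →J2  (1-jn J2 has f-setter on 5)

4  (C1, C2, C3, I1 all integral)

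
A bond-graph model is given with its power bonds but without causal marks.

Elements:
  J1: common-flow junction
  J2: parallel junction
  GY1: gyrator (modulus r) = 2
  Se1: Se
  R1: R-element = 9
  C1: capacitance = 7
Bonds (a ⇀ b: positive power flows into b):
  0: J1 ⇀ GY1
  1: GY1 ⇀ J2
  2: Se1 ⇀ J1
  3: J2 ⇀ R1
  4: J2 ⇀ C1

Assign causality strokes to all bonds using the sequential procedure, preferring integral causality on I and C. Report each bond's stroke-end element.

b2 stroke at J1  (Se1 (Se) sets effort on bond)
b0 stroke at GY1  (J1 needs exactly one f-in)
b1 stroke at GY1  (GY GY1: same side as bond 0)
b4 stroke at J2  (C1: C, integral causality)
b3 stroke at R1  (J2 effort already set via bond 4)

β0 |GY1
β1 |GY1
β2 |J1
β3 |R1
β4 |J2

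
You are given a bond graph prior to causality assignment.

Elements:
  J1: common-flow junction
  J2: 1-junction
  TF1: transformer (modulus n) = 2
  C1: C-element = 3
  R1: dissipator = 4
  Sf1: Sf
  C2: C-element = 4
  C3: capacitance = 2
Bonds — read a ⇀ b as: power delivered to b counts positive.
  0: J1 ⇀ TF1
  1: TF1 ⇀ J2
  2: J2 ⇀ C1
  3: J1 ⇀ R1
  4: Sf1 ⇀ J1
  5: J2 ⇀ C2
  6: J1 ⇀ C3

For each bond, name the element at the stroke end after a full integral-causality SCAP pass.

bond 4 stroke at Sf1  (Sf1 (Sf) sets flow on bond)
bond 0 stroke at J1  (J1 flow already set via bond 4)
bond 3 stroke at J1  (J1 flow already set via bond 4)
bond 6 stroke at J1  (J1: bond 4 brought flow, rest push out)
bond 1 stroke at TF1  (TF TF1: opposite of bond 0)
bond 2 stroke at J2  (J2: bond 1 brought flow, rest push out)
bond 5 stroke at J2  (J2: bond 1 brought flow, rest push out)

bond 0 |J1
bond 1 |TF1
bond 2 |J2
bond 3 |J1
bond 4 |Sf1
bond 5 |J2
bond 6 |J1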